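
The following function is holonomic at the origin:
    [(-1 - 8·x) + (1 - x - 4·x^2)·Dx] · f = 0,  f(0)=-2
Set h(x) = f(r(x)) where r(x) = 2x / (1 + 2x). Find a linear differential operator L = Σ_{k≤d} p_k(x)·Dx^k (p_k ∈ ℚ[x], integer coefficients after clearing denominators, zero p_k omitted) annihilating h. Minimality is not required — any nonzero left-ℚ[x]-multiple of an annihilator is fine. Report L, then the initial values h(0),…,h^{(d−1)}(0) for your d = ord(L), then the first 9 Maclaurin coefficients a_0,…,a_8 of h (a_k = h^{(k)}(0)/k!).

L = (2 + 36·x) + (-1 - 4·x + 12·x^2 + 32·x^3)·Dx  (order 1).
h: a_k = -2, -4, -32, 0, -512, 1024, -10240, 36864, -237568, …
ICs: h(0) = -2.

f: a_k = -2, -2, -10, -18, -58, -130, -362, -882, -2330, …
Substitute x→r, Dx→(1/r')Dx; clear ⇒ L₀.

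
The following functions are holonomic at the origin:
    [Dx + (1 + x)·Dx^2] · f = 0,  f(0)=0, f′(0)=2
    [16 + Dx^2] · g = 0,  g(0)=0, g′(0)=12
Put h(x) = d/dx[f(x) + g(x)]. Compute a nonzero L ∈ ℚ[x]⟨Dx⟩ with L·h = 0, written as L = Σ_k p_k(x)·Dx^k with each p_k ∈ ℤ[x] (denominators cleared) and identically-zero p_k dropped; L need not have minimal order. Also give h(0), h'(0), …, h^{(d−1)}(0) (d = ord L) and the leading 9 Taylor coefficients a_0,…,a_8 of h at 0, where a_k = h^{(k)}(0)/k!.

f: a_k = 0, 2, -1, 2/3, -1/2, 2/5, -1/3, 2/7, -1/4, …
g: a_k = 0, 12, 0, -32, 0, 128/5, 0, -1024/105, 0, …
L₀ := lclm(L_f,L_g); ord L₀ ≤ 2+2.
Differentiate: ansatz ord ≤ ord L₀ ⇒ L.
L = (176 + 256·x + 128·x^2) + (144 + 400·x + 384·x^2 + 128·x^3)·Dx + (11 + 16·x + 8·x^2)·Dx^2 + (9 + 25·x + 24·x^2 + 8·x^3)·Dx^3  (order 3).
h: a_k = 14, -2, -94, -2, 130, -2, -994/15, -2, 2258/105, …
ICs: h(0) = 14, h′(0) = -2, h′′(0) = -188.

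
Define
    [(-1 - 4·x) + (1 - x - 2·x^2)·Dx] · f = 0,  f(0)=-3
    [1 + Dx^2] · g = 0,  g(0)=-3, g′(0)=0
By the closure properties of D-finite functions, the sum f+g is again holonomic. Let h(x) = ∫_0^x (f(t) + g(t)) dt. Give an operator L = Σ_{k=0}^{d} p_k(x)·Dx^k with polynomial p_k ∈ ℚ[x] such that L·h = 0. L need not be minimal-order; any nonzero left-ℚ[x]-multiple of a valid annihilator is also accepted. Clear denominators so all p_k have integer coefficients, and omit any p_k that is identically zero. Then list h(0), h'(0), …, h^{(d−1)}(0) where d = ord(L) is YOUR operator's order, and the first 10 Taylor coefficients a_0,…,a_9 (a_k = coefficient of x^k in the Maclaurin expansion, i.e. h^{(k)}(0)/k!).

L = (31 + 146·x + 133·x^2 + 184·x^3 + 20·x^4 + 16·x^5)·Dx + (-7 - 3·x + 3·x^2 + 37·x^3 + 42·x^4 + 12·x^5 + 8·x^6)·Dx^2 + (31 + 146·x + 133·x^2 + 184·x^3 + 20·x^4 + 16·x^5)·Dx^3 + (-7 - 3·x + 3·x^2 + 37·x^3 + 42·x^4 + 12·x^5 + 8·x^6)·Dx^4  (order 4).
h: a_k = 0, -6, -3/2, -5/2, -15/4, -53/8, -21/2, -30959/1680, -255/8, -6894721/120960, …
ICs: h(0) = 0, h′(0) = -6, h′′(0) = -3, h′′′(0) = -15.

f: a_k = -3, -3, -9, -15, -33, -63, -129, -255, -513, -1023, …
g: a_k = -3, 0, 3/2, 0, -1/8, 0, 1/240, 0, -1/13440, 0, …
L₀ := lclm(L_f,L_g); ord L₀ ≤ 1+2.
∫: right-multiply L₀ by Dx.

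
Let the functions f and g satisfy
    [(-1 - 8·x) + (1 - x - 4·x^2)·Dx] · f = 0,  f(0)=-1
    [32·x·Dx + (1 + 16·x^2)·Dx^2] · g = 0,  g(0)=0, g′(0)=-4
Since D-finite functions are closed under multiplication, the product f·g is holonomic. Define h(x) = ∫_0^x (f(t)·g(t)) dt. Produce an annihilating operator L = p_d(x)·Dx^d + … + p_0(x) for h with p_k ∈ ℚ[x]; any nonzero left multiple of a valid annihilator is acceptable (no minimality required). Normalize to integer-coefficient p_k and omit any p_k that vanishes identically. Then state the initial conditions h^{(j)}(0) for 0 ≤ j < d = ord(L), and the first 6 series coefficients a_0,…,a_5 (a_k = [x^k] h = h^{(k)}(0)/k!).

f: a_k = -1, -1, -5, -9, -29, -65, …
g: a_k = 0, -4, 0, 64/3, 0, -1024/5, …
Product ⇒ symmetric product L₀, ord ≤ 2.
h=∫₀ˣh₀: take L = L₀·Dx.
L = (8 + 32·x + 384·x^2)·Dx + (2 - 16·x + 64·x^2 + 384·x^3)·Dx^2 + (-1 + x - 12·x^2 + 16·x^3 + 64·x^4)·Dx^3  (order 3).
h: a_k = 0, 0, 2, 4/3, -1/3, 44/15, …
ICs: h(0) = 0, h′(0) = 0, h′′(0) = 4.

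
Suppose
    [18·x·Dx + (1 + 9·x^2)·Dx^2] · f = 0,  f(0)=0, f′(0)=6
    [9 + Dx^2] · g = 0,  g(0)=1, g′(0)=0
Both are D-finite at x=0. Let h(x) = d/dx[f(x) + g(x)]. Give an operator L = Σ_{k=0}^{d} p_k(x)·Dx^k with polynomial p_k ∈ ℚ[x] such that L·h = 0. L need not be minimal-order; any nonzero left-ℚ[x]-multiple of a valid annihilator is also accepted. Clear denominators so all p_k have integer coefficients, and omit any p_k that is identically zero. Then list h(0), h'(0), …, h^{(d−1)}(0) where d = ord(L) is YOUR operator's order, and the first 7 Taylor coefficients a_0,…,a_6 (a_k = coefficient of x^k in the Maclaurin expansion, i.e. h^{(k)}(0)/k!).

L = (-1782·x + 20412·x^3 + 13122·x^5) + (-9 + 567·x^2 + 6561·x^4 + 6561·x^6)·Dx + (-198·x + 2268·x^3 + 1458·x^5)·Dx^2 + (-1 + 63·x^2 + 729·x^4 + 729·x^6)·Dx^3  (order 3).
h: a_k = 6, -9, -54, 27/2, 486, -243/40, -4374, …
ICs: h(0) = 6, h′(0) = -9, h′′(0) = -108.

f: a_k = 0, 6, 0, -18, 0, 486/5, 0, …
g: a_k = 1, 0, -9/2, 0, 27/8, 0, -81/80, …
Weyl lclm of L_f,L_g ⇒ L₀ (ord ≤ 4).
Derive L from L₀ (diff closure).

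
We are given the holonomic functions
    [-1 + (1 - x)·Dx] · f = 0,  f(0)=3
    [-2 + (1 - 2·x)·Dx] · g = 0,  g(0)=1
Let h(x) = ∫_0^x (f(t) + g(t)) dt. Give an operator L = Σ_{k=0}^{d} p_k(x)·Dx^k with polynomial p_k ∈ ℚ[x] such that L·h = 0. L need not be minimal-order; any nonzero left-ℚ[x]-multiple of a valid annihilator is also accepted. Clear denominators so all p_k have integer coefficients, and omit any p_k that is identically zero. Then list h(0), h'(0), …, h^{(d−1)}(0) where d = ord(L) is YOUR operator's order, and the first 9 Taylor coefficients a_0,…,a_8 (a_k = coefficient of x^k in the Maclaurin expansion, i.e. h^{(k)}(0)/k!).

L = -4·Dx + (6 - 8·x)·Dx^2 + (-1 + 3·x - 2·x^2)·Dx^3  (order 3).
h: a_k = 0, 4, 5/2, 7/3, 11/4, 19/5, 35/6, 67/7, 131/8, …
ICs: h(0) = 0, h′(0) = 4, h′′(0) = 5.

f: a_k = 3, 3, 3, 3, 3, 3, 3, 3, 3, …
g: a_k = 1, 2, 4, 8, 16, 32, 64, 128, 256, …
h₀=f+g: left-lcm gives L₀, ord ≤ 2.
h=∫h₀ ⇒ L = L₀·Dx.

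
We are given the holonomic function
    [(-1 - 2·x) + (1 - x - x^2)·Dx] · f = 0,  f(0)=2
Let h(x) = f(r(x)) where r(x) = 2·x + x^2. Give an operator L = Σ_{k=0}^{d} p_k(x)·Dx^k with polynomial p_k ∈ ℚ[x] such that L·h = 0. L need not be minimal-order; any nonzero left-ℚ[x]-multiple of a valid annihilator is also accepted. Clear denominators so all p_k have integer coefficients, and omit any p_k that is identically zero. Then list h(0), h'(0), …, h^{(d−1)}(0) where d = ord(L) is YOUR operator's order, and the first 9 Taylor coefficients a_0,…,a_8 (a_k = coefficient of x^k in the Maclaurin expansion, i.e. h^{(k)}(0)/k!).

f: a_k = 2, 2, 4, 6, 10, 16, 26, 42, 68, …
f∘r: x↦r, Dx↦Dx/r' in L_f ⇒ L₀.
L = (2 + 10·x + 12·x^2 + 4·x^3) + (-1 + 2·x + 5·x^2 + 4·x^3 + x^4)·Dx  (order 1).
h: a_k = 2, 4, 18, 64, 236, 868, 3190, 11728, 43114, …
ICs: h(0) = 2.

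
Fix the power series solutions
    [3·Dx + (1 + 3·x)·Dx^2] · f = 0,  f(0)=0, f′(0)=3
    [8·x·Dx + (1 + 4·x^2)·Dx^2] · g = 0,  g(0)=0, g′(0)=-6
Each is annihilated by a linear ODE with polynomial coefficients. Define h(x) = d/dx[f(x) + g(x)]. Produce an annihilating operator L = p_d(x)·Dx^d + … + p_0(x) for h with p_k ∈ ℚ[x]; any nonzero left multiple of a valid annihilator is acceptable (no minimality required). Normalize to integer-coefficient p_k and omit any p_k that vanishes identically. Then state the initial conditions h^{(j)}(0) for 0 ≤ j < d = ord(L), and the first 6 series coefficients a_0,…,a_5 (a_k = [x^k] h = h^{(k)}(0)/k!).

f: a_k = 0, 3, -9/2, 9, -81/4, 243/5, …
g: a_k = 0, -6, 0, 8, 0, -96/5, …
Weyl lclm of L_f,L_g ⇒ L₀ (ord ≤ 4).
h=h₀': d/dx-closure on L₀ ⇒ L.
L = (-24 - 216·x + 288·x^2 + 288·x^3) + (-26 - 48·x - 120·x^2 + 576·x^3 + 576·x^4)·Dx + (-3 - x + 24·x^2 + 32·x^3 + 144·x^4 + 144·x^5)·Dx^2  (order 2).
h: a_k = -3, -9, 51, -81, 147, -729, …
ICs: h(0) = -3, h′(0) = -9.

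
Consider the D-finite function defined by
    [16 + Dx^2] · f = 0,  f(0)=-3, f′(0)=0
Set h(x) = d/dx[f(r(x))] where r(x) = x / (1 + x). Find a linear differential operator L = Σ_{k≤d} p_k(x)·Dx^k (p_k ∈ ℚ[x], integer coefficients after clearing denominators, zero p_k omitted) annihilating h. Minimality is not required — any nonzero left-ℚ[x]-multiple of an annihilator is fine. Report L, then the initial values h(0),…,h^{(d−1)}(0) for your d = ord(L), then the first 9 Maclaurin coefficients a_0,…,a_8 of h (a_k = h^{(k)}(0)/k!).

L = (22 + 12·x + 6·x^2) + (6 + 18·x + 18·x^2 + 6·x^3)·Dx + (1 + 4·x + 6·x^2 + 4·x^3 + x^4)·Dx^2  (order 2).
h: a_k = 0, 48, -144, 160, 160, -5488/5, 13776/5, -100544/21, 215232/35, …
ICs: h(0) = 0, h′(0) = 48.

f: a_k = -3, 0, 24, 0, -32, 0, 256/15, 0, -512/105, …
Change of var in L_f (x↦r) gives L₀.
h=h₀': d/dx-closure on L₀ ⇒ L.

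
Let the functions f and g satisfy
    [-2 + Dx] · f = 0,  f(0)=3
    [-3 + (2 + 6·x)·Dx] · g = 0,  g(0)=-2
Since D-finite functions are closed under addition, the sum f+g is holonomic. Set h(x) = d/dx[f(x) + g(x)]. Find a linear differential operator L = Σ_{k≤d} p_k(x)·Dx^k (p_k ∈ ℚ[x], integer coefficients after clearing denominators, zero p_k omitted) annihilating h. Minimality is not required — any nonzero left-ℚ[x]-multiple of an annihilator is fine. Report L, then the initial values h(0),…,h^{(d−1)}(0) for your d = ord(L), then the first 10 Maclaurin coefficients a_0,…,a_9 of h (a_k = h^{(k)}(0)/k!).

L = (-78 - 72·x) + (11 - 96·x - 144·x^2)·Dx + (14 + 66·x + 72·x^2)·Dx^2  (order 2).
h: a_k = 3, 33/2, 15/8, 533/16, -7993/128, 231683/1280, -7569763/15360, 295573013/215040, -13299179953/3440640, 678265386563/61931520, …
ICs: h(0) = 3, h′(0) = 33/2.

f: a_k = 3, 6, 6, 4, 2, 4/5, 4/15, 8/105, 2/105, 4/945, …
g: a_k = -2, -3, 9/4, -27/8, 405/64, -1701/128, 15309/512, -72171/1024, 2814669/16384, -14073345/32768, …
Sum ⇒ L₀ = lclm(L_f,L_g) in ℚ(x)⟨Dx⟩.
Derive L from L₀ (diff closure).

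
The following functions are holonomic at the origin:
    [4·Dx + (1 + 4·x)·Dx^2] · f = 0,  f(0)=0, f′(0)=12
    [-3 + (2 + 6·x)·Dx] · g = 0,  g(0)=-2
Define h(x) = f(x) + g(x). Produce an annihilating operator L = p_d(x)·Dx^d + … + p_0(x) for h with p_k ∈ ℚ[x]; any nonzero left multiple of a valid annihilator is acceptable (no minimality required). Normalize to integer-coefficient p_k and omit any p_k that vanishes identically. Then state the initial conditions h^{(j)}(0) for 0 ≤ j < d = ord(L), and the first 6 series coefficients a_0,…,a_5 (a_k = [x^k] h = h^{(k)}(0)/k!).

L = (84 + 144·x)·Dx + (101 + 552·x + 720·x^2)·Dx^2 + (10 + 94·x + 288·x^2 + 288·x^3)·Dx^3  (order 3).
h: a_k = -2, 9, -87/4, 485/8, -11883/64, 384711/640, …
ICs: h(0) = -2, h′(0) = 9, h′′(0) = -87/2.

f: a_k = 0, 12, -24, 64, -192, 3072/5, …
g: a_k = -2, -3, 9/4, -27/8, 405/64, -1701/128, …
Weyl lclm of L_f,L_g ⇒ L₀ (ord ≤ 3).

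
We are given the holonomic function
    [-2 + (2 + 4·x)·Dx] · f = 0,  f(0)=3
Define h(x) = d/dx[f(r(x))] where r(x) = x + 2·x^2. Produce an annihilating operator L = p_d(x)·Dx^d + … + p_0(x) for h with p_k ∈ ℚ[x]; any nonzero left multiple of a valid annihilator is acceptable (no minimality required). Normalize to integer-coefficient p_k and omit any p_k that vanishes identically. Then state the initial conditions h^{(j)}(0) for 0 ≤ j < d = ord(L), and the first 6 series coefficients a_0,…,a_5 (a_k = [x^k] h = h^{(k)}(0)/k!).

f: a_k = 3, 3, -3/2, 3/2, -15/8, 21/8, …
f∘r: x↦r, Dx↦Dx/r' in L_f ⇒ L₀.
h=h₀': d/dx-closure on L₀ ⇒ L.
L = 3 + (-1 - 6·x - 12·x^2 - 16·x^3)·Dx  (order 1).
h: a_k = 3, 9, -27/2, 9/2, 225/8, -513/8, …
ICs: h(0) = 3.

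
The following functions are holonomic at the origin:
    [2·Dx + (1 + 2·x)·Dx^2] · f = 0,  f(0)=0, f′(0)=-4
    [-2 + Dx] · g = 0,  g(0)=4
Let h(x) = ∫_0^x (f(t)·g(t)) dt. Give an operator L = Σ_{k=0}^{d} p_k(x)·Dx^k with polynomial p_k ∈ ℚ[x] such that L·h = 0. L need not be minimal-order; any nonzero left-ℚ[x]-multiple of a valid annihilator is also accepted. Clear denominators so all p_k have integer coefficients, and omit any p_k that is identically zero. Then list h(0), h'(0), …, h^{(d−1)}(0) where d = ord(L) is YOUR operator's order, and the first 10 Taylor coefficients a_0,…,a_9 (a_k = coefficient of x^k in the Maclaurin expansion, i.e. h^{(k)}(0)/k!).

f: a_k = 0, -4, 4, -16/3, 8, -64/5, 64/3, -256/7, 64, -1024/9, …
g: a_k = 4, 8, 8, 16/3, 8/3, 16/15, 16/45, 32/315, 8/315, 16/2835, …
Sym-product of L_f,L_g gives L₀ (≤ ord 2).
h=∫₀ˣh₀: take L = L₀·Dx.
L = 8·x·Dx + (-2 - 8·x)·Dx^2 + (1 + 2·x)·Dx^3  (order 3).
h: a_k = 0, 0, -8, -16/3, -16/3, 0, -16/5, 32/9, -368/63, 3712/405, …
ICs: h(0) = 0, h′(0) = 0, h′′(0) = -16.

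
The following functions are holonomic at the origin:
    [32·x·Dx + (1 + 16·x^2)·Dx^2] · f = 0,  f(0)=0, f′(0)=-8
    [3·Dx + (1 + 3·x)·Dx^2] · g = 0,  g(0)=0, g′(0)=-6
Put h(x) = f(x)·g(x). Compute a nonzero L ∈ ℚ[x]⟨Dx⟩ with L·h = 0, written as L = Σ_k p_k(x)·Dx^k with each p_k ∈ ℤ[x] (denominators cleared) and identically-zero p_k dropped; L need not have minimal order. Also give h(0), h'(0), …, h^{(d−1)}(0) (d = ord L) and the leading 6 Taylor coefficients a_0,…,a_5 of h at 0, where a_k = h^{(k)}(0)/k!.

L = (15744 + 89280·x + 811008·x^2 + 5299200·x^3 + 13271040·x^4 + 17252352·x^5 + 21233664·x^7)·Dx + (4258 + 91200·x + 775488·x^2 + 4635648·x^3 + 18247680·x^4 + 41140224·x^5 + 46448640·x^6 + 21233664·x^7 + 74317824·x^8)·Dx^2 + (492 + 12548·x + 131328·x^2 + 747968·x^3 + 3219456·x^4 + 10146816·x^5 + 21233664·x^6 + 24920064·x^7 + 21233664·x^8 + 42467328·x^9)·Dx^3 + (73 + 822·x + 6161·x^2 + 34944·x^3 + 151168·x^4 + 500736·x^5 + 1322496·x^6 + 2654208·x^7 + 3244032·x^8 + 3538944·x^9 + 5308416·x^10)·Dx^4  (order 4).
h: a_k = 0, 0, 48, -72, -112, 60, …
ICs: h(0) = 0, h′(0) = 0, h′′(0) = 96, h′′′(0) = -432.

f: a_k = 0, -8, 0, 128/3, 0, -2048/5, …
g: a_k = 0, -6, 9, -18, 81/2, -486/5, …
f·g: L₀ = L_f ⊗_s L_g, ord ≤ 2·2.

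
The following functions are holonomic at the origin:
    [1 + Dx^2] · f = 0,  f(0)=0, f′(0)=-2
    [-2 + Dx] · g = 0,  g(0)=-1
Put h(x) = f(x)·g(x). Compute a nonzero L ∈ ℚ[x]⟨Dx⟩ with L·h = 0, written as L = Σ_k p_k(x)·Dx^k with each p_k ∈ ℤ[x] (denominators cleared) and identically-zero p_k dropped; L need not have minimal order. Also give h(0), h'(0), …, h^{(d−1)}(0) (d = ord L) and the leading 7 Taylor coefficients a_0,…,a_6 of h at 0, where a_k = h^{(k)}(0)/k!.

f: a_k = 0, -2, 0, 1/3, 0, -1/60, 0, …
g: a_k = -1, -2, -2, -4/3, -2/3, -4/15, -4/45, …
f·g: L₀ = L_f ⊗_s L_g, ord ≤ 2·1.
L = 5 - 4·Dx + Dx^2  (order 2).
h: a_k = 0, 2, 4, 11/3, 2, 41/60, 11/90, …
ICs: h(0) = 0, h′(0) = 2.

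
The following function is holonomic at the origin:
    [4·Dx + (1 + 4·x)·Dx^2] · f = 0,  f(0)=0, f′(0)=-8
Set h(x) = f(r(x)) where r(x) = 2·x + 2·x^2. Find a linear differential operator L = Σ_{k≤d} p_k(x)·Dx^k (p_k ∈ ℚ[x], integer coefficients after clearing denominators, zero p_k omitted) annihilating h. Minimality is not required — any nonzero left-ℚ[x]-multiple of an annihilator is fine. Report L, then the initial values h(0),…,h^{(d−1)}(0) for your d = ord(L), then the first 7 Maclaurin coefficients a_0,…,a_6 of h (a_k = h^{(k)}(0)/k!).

f: a_k = 0, -8, 16, -128/3, 128, -2048/5, 4096/3, …
f∘r: x↦r, Dx↦Dx/r' in L_f ⇒ L₀.
L = (6 + 16·x + 16·x^2)·Dx + (1 + 10·x + 24·x^2 + 16·x^3)·Dx^2  (order 2).
h: a_k = 0, -16, 48, -640/3, 1088, -29696/5, 33792, …
ICs: h(0) = 0, h′(0) = -16.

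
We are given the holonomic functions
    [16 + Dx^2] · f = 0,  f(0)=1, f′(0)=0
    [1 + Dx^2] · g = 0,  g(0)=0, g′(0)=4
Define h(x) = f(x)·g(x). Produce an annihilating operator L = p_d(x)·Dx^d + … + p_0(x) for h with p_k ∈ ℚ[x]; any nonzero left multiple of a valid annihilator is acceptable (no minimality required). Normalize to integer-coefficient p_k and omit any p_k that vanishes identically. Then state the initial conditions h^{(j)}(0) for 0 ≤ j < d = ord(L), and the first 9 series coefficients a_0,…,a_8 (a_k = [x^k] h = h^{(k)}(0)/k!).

f: a_k = 1, 0, -8, 0, 32/3, 0, -256/45, 0, 512/315, …
g: a_k = 0, 4, 0, -2/3, 0, 1/30, 0, -1/1260, 0, …
Sym-product of L_f,L_g gives L₀ (≤ ord 4).
L = 225 + 34·Dx^2 + Dx^4  (order 4).
h: a_k = 0, 4, 0, -98/3, 0, 1441/30, 0, -37969/1260, 0, …
ICs: h(0) = 0, h′(0) = 4, h′′(0) = 0, h′′′(0) = -196.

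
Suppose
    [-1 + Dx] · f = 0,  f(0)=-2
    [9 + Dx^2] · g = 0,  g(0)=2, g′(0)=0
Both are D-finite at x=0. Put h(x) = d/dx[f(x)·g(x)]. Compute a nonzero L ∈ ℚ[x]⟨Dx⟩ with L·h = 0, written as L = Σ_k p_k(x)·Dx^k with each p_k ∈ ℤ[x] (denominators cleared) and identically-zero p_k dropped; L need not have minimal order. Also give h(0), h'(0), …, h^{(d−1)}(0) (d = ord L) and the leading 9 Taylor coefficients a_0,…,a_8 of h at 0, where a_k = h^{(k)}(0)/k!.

f: a_k = -2, -2, -1, -1/3, -1/12, -1/60, -1/360, -1/2520, -1/20160, …
g: a_k = 2, 0, -9, 0, 27/4, 0, -81/40, 0, 729/2240, …
Sym-product of L_f,L_g gives L₀ (≤ ord 2).
Derive L from L₀ (diff closure).
L = 10 - 2·Dx + Dx^2  (order 2).
h: a_k = -4, 32, 52, -56/3, -158/3, -176/15, 614/45, 2108/315, -481/630, …
ICs: h(0) = -4, h′(0) = 32.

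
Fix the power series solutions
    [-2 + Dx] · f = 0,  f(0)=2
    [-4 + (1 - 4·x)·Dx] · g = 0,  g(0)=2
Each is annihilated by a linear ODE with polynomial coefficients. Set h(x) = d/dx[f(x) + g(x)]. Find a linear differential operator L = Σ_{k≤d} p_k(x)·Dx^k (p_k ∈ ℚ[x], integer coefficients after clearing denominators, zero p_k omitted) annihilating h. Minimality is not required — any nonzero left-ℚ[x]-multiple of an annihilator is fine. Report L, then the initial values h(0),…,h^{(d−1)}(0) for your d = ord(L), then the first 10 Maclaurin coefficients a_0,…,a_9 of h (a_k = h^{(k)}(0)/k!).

L = (80 + 64·x) + (-46 - 16·x + 32·x^2)·Dx + (3 - 8·x - 16·x^2)·Dx^2  (order 2).
h: a_k = 12, 72, 392, 6160/3, 30728/3, 737296/15, 10321936/45, 330301472/315, 1486356488/315, 59454259216/2835, …
ICs: h(0) = 12, h′(0) = 72.

f: a_k = 2, 4, 4, 8/3, 4/3, 8/15, 8/45, 16/315, 4/315, 8/2835, …
g: a_k = 2, 8, 32, 128, 512, 2048, 8192, 32768, 131072, 524288, …
f+g: L₀ = lclm(L_f,L_g), ord ≤ 1+1.
h₀' ⇒ L via d/dx closure of L₀.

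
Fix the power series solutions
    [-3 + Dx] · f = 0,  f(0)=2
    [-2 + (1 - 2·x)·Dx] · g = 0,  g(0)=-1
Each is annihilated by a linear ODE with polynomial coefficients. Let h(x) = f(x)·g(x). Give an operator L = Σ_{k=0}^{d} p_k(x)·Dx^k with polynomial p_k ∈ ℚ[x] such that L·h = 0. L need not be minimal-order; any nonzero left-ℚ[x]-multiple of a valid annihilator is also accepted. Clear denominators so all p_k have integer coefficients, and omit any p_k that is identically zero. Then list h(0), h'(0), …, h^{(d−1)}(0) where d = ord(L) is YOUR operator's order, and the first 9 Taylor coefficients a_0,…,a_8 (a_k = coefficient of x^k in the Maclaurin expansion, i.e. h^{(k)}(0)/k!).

L = (5 - 6·x) + (-1 + 2·x)·Dx  (order 1).
h: a_k = -2, -10, -29, -67, -563/4, -5711/20, -4585/8, -321193/280, -5139817/2240, …
ICs: h(0) = -2.

f: a_k = 2, 6, 9, 9, 27/4, 81/20, 81/40, 243/280, 729/2240, …
g: a_k = -1, -2, -4, -8, -16, -32, -64, -128, -256, …
Product ⇒ symmetric product L₀, ord ≤ 1.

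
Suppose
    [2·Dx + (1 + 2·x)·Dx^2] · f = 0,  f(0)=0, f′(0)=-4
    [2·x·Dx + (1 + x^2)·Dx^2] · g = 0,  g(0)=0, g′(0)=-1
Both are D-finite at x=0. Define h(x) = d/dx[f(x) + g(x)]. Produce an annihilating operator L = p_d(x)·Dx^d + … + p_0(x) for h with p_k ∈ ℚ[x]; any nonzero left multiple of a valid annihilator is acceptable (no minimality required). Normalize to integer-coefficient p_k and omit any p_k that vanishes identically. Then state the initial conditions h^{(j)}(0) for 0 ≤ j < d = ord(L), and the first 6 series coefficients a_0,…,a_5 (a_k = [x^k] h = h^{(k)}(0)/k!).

L = (-2 - 12·x + 6·x^2 + 4·x^3) + (-5 - 4·x - 9·x^2 + 12·x^3 + 8·x^4)·Dx + (-1 - x + 2·x^2 + x^3 + 3·x^4 + 2·x^5)·Dx^2  (order 2).
h: a_k = -5, 8, -15, 32, -65, 128, …
ICs: h(0) = -5, h′(0) = 8.

f: a_k = 0, -4, 4, -16/3, 8, -64/5, …
g: a_k = 0, -1, 0, 1/3, 0, -1/5, …
Weyl lclm of L_f,L_g ⇒ L₀ (ord ≤ 4).
h₀' ⇒ L via d/dx closure of L₀.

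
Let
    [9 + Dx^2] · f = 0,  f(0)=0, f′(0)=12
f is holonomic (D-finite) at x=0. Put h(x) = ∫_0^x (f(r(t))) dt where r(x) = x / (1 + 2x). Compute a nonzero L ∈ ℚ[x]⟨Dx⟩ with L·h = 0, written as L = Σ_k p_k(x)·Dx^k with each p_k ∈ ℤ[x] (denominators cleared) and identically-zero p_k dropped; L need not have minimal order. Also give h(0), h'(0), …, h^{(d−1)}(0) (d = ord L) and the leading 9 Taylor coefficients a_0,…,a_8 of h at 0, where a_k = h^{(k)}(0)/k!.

f: a_k = 0, 12, 0, -18, 0, 81/10, 0, -243/140, 0, …
L₀ from L_f via x↦r, Dx↦r'^{-1}Dx.
h=∫h₀ ⇒ L = L₀·Dx.
L = 9·Dx + (4 + 24·x + 48·x^2 + 32·x^3)·Dx^2 + (1 + 8·x + 24·x^2 + 32·x^3 + 16·x^4)·Dx^3  (order 3).
h: a_k = 0, 0, 6, -8, 15/2, 12/5, -773/20, 975/7, -429483/1120, …
ICs: h(0) = 0, h′(0) = 0, h′′(0) = 12.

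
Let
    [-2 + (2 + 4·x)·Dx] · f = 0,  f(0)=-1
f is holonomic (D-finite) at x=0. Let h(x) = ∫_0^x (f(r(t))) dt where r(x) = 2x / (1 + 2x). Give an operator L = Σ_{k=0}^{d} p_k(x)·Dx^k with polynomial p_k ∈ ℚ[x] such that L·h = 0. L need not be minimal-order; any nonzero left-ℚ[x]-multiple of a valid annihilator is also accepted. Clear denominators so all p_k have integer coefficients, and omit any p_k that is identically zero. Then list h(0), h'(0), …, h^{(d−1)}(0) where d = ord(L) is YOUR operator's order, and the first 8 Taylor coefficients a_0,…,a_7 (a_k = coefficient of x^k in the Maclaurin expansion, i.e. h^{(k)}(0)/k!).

L = -2·Dx + (1 + 8·x + 12·x^2)·Dx^2  (order 2).
h: a_k = 0, -1, -1, 2, -5, 74/5, -50, 1308/7, …
ICs: h(0) = 0, h′(0) = -1.

f: a_k = -1, -1, 1/2, -1/2, 5/8, -7/8, 21/16, -33/16, …
f∘r: x↦r, Dx↦Dx/r' in L_f ⇒ L₀.
h=∫₀ˣh₀: take L = L₀·Dx.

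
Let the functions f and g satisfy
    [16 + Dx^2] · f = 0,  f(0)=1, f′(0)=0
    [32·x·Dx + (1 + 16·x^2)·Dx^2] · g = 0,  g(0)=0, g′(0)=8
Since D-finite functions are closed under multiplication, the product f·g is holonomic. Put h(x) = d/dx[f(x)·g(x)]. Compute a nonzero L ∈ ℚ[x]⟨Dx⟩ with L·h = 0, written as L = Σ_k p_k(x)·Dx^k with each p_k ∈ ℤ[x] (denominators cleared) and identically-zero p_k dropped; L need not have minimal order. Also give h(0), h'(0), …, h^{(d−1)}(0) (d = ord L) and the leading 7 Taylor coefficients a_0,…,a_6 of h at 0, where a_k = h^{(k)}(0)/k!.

f: a_k = 1, 0, -8, 0, 32/3, 0, -256/45, …
g: a_k = 0, 8, 0, -128/3, 0, 2048/5, 0, …
Product ⇒ symmetric product L₀, ord ≤ 4.
h₀' ⇒ L via d/dx closure of L₀.
L = (14080 + 602112·x^2 + 15106048·x^4 + 50331648·x^6 + 100663296·x^8 + 268435456·x^10 + 2147483648·x^12) + (8704·x + 581632·x^3 + 9175040·x^5 + 41943040·x^7 + 167772160·x^9 + 536870912·x^11)·Dx + (960 + 43520·x^2 + 1093632·x^4 + 4849664·x^6 + 16777216·x^8 + 67108864·x^10 + 268435456·x^12)·Dx^2 + (544·x + 36352·x^3 + 573440·x^5 + 2621440·x^7 + 10485760·x^9 + 33554432·x^11)·Dx^3 + (5 + 368·x^2 + 9344·x^4 + 106496·x^6 + 655360·x^8 + 3145728·x^10 + 8388608·x^12)·Dx^4  (order 4).
h: a_k = 8, 0, -320, 0, 12544/3, 0, -2664448/45, …
ICs: h(0) = 8, h′(0) = 0, h′′(0) = -640, h′′′(0) = 0.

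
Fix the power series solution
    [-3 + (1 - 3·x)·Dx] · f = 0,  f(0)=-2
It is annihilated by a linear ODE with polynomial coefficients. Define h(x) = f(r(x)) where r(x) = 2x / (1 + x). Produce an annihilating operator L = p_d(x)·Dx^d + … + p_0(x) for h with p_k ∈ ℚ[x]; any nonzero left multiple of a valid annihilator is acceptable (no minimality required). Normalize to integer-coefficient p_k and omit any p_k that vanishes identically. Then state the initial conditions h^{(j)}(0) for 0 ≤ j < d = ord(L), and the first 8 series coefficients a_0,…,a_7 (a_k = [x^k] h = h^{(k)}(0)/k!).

L = 6 + (-1 + 4·x + 5·x^2)·Dx  (order 1).
h: a_k = -2, -12, -60, -300, -1500, -7500, -37500, -187500, …
ICs: h(0) = -2.

f: a_k = -2, -6, -18, -54, -162, -486, -1458, -4374, …
Substitute x→r, Dx→(1/r')Dx; clear ⇒ L₀.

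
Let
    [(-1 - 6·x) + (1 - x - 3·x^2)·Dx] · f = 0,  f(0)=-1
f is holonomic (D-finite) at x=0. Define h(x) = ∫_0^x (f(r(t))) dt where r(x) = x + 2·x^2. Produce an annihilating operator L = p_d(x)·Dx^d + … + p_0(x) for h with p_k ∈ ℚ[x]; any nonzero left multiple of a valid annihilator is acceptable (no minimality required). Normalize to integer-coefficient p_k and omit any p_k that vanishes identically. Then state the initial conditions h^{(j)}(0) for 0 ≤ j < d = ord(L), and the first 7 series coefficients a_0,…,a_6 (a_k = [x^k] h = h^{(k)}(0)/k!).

f: a_k = -1, -1, -4, -7, -19, -40, -97, …
L₀ from L_f via x↦r, Dx↦r'^{-1}Dx.
h=∫h₀ ⇒ L = L₀·Dx.
L = (1 + 10·x + 36·x^2 + 48·x^3)·Dx + (-1 + x + 5·x^2 + 12·x^3 + 12·x^4)·Dx^2  (order 2).
h: a_k = 0, -1, -1/2, -2, -23/4, -77/5, -46, …
ICs: h(0) = 0, h′(0) = -1.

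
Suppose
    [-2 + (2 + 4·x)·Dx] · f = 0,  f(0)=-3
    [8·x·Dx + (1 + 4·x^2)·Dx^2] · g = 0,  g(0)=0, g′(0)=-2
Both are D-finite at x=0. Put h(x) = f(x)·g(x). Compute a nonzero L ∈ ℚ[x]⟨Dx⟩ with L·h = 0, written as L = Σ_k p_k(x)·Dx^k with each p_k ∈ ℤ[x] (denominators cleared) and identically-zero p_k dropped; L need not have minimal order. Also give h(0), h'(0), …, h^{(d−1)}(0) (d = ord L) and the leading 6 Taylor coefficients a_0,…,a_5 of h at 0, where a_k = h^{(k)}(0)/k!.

f: a_k = -3, -3, 3/2, -3/2, 15/8, -21/8, …
g: a_k = 0, -2, 0, 8/3, 0, -32/5, …
f·g: L₀ = L_f ⊗_s L_g, ord ≤ 1·2.
L = (3 - 8·x - 4·x^2) + (-2 + 4·x + 24·x^2 + 16·x^3)·Dx + (1 + 4·x + 8·x^2 + 16·x^3 + 16·x^4)·Dx^2  (order 2).
h: a_k = 0, 6, 6, -11, -5, 389/20, …
ICs: h(0) = 0, h′(0) = 6.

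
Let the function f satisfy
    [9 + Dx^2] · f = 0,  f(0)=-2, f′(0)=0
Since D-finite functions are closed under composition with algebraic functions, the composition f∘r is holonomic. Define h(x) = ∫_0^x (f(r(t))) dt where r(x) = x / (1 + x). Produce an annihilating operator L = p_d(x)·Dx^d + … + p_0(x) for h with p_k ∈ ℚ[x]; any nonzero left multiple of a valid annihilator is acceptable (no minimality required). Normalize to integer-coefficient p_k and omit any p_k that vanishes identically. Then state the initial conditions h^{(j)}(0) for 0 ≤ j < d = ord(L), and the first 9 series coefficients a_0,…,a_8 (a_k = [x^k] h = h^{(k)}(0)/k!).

f: a_k = -2, 0, 9, 0, -27/4, 0, 81/40, 0, -729/2240, …
L₀ from L_f via x↦r, Dx↦r'^{-1}Dx.
∫: right-multiply L₀ by Dx.
L = 9·Dx + (2 + 6·x + 6·x^2 + 2·x^3)·Dx^2 + (1 + 4·x + 6·x^2 + 4·x^3 + x^4)·Dx^3  (order 3).
h: a_k = 0, -2, 0, 3, -9/2, 81/20, -3/2, -117/40, 1377/160, …
ICs: h(0) = 0, h′(0) = -2, h′′(0) = 0.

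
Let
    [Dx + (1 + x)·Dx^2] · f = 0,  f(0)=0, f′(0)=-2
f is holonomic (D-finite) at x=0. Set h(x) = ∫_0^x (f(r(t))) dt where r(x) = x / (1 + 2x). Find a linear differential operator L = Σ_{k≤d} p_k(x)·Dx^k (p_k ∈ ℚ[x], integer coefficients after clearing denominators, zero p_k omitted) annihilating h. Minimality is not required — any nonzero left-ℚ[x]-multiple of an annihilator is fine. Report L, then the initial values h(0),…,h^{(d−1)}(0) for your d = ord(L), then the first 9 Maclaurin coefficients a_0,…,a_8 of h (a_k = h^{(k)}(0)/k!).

f: a_k = 0, -2, 1, -2/3, 1/2, -2/5, 1/3, -2/7, 1/4, …
h₀=f(r): pull back L_f along r ⇒ L₀.
h=∫₀ˣh₀: take L = L₀·Dx.
L = (5 + 12·x)·Dx^2 + (1 + 5·x + 6·x^2)·Dx^3  (order 3).
h: a_k = 0, 0, -1, 5/3, -19/6, 13/2, -211/15, 95/3, -2059/28, …
ICs: h(0) = 0, h′(0) = 0, h′′(0) = -2.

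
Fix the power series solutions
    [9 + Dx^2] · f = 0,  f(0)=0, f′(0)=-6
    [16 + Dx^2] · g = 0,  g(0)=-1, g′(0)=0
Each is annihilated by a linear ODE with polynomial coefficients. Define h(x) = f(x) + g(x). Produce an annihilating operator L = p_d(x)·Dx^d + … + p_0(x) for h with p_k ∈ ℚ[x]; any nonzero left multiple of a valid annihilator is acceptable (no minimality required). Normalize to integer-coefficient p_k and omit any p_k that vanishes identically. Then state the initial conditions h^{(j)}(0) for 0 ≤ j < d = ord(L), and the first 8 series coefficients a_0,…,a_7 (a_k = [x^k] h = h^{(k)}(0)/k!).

f: a_k = 0, -6, 0, 9, 0, -81/20, 0, 243/280, …
g: a_k = -1, 0, 8, 0, -32/3, 0, 256/45, 0, …
Sum ⇒ L₀ = lclm(L_f,L_g) in ℚ(x)⟨Dx⟩.
L = 144 + 25·Dx^2 + Dx^4  (order 4).
h: a_k = -1, -6, 8, 9, -32/3, -81/20, 256/45, 243/280, …
ICs: h(0) = -1, h′(0) = -6, h′′(0) = 16, h′′′(0) = 54.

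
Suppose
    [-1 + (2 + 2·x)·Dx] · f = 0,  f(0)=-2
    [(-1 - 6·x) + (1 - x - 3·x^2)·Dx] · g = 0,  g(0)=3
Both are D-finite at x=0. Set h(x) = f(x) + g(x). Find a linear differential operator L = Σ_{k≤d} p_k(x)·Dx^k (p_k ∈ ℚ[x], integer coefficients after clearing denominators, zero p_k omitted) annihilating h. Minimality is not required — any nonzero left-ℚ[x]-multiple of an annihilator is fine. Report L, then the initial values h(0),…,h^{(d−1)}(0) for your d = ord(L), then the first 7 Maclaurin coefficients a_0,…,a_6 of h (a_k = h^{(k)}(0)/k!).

L = (17 + 57·x + 135·x^2 + 90·x^3) + (-33 - 134·x - 387·x^2 - 510·x^3 - 225·x^4)·Dx + (2 + 30·x + 22·x^2 - 126·x^3 - 210·x^4 - 90·x^5)·Dx^2  (order 2).
h: a_k = 1, 2, 49/4, 167/8, 3653/64, 15353/128, 149013/512, …
ICs: h(0) = 1, h′(0) = 2.

f: a_k = -2, -1, 1/4, -1/8, 5/64, -7/128, 21/512, …
g: a_k = 3, 3, 12, 21, 57, 120, 291, …
L₀ := lclm(L_f,L_g); ord L₀ ≤ 1+1.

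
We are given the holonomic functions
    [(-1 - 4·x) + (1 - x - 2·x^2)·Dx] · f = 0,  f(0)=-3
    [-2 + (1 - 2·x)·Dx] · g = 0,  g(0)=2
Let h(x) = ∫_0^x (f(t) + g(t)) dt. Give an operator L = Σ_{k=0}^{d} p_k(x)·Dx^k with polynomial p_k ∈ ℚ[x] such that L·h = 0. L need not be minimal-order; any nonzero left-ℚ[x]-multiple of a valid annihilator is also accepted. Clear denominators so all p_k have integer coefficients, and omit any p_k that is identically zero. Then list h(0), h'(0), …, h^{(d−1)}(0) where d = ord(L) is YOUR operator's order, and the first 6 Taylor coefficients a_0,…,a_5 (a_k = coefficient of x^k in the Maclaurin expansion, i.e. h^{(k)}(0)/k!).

f: a_k = -3, -3, -9, -15, -33, -63, …
g: a_k = 2, 4, 8, 16, 32, 64, …
L₀ := lclm(L_f,L_g); ord L₀ ≤ 1+1.
∫: right-multiply L₀ by Dx.
L = -4·Dx + (-2 - 8·x)·Dx^2 + (1 - x - 2·x^2)·Dx^3  (order 3).
h: a_k = 0, -1, 1/2, -1/3, 1/4, -1/5, …
ICs: h(0) = 0, h′(0) = -1, h′′(0) = 1.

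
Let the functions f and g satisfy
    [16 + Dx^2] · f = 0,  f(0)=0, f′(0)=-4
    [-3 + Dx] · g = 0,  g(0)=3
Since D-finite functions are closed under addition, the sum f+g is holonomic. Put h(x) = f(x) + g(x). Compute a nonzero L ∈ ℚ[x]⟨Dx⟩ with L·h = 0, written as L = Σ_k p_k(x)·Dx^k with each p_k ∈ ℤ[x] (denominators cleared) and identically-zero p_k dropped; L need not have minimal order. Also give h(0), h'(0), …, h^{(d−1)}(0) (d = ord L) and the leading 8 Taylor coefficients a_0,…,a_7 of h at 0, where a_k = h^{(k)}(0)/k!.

f: a_k = 0, -4, 0, 32/3, 0, -128/15, 0, 1024/315, …
g: a_k = 3, 9, 27/2, 27/2, 81/8, 243/40, 243/80, 729/560, …
Weyl lclm of L_f,L_g ⇒ L₀ (ord ≤ 3).
L = -48 + 16·Dx - 3·Dx^2 + Dx^3  (order 3).
h: a_k = 3, 5, 27/2, 145/6, 81/8, -59/24, 243/80, 4589/1008, …
ICs: h(0) = 3, h′(0) = 5, h′′(0) = 27.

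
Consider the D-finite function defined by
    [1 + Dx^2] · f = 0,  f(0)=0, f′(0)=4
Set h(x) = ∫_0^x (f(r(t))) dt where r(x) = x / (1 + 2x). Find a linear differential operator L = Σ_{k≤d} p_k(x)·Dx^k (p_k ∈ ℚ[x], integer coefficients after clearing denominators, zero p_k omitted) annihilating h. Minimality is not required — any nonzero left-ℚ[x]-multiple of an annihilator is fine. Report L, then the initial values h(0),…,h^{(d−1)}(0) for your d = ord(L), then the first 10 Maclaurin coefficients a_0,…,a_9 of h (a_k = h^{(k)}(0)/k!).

L = Dx + (4 + 24·x + 48·x^2 + 32·x^3)·Dx^2 + (1 + 8·x + 24·x^2 + 32·x^3 + 16·x^4)·Dx^3  (order 3).
h: a_k = 0, 0, 2, -8/3, 23/6, -28/5, 1441/180, -75/7, 123479/10080, -6599/810, …
ICs: h(0) = 0, h′(0) = 0, h′′(0) = 4.

f: a_k = 0, 4, 0, -2/3, 0, 1/30, 0, -1/1260, 0, 1/90720, …
h₀=f(r): pull back L_f along r ⇒ L₀.
Integrate: L := L₀·Dx.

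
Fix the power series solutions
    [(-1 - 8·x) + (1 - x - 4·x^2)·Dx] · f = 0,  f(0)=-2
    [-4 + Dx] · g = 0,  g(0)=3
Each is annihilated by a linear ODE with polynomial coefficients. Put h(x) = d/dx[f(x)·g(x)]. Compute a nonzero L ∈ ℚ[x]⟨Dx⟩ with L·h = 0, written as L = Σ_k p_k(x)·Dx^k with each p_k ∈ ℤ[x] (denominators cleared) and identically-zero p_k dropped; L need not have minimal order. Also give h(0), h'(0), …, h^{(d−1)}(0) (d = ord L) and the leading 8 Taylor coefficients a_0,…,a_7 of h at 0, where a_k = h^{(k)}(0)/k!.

f: a_k = -2, -2, -10, -18, -58, -130, -362, -882, …
g: a_k = 3, 12, 24, 32, 32, 128/5, 256/15, 1024/105, …
Sym-product of L_f,L_g gives L₀ (≤ ord 1).
h₀' ⇒ L via d/dx closure of L₀.
L = (34 + 48·x - 112·x^2 - 128·x^3 + 256·x^4) + (-5 + x + 40·x^2 - 64·x^4)·Dx  (order 1).
h: a_k = -30, -204, -858, -3032, -9766, -30116, -1349422/15, -27668528/105, …
ICs: h(0) = -30.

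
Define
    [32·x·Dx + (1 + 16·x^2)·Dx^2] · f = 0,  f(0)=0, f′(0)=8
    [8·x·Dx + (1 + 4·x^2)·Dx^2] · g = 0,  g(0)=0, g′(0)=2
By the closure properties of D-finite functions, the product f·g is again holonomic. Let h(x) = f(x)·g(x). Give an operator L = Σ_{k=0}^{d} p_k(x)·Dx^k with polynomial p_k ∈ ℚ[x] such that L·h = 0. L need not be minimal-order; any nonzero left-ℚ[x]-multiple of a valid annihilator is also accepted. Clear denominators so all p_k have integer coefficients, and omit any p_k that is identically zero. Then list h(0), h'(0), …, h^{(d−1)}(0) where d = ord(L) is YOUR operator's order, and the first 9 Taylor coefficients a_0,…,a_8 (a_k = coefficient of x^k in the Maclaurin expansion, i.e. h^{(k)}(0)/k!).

L = (-1536·x - 51200·x^3 - 262144·x^5 + 655360·x^7 + 6291456·x^9)·Dx + (-80 - 6592·x^2 - 92160·x^4 - 229376·x^6 + 2293760·x^8 + 9437184·x^10)·Dx^2 + (-160·x - 4480·x^3 - 30720·x^5 + 69632·x^7 + 1310720·x^9 + 3145728·x^11)·Dx^3 + (-1 - 40·x^2 - 464·x^4 + 29696·x^8 + 163840·x^10 + 262144·x^12)·Dx^4  (order 4).
h: a_k = 0, 0, 16, 0, -320/3, 0, 44288/45, 0, -228352/21, …
ICs: h(0) = 0, h′(0) = 0, h′′(0) = 32, h′′′(0) = 0.

f: a_k = 0, 8, 0, -128/3, 0, 2048/5, 0, -32768/7, 0, …
g: a_k = 0, 2, 0, -8/3, 0, 32/5, 0, -128/7, 0, …
Product ⇒ symmetric product L₀, ord ≤ 4.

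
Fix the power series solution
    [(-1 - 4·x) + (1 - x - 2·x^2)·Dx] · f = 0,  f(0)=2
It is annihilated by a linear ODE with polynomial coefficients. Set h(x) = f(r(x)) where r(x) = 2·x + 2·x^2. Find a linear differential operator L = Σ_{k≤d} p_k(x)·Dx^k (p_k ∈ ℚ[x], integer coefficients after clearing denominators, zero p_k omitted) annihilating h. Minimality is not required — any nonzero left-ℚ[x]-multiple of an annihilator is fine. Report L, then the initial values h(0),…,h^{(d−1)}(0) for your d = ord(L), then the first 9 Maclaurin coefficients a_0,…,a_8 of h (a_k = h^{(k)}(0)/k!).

f: a_k = 2, 2, 6, 10, 22, 42, 86, 170, 342, …
h₀=f(r): pull back L_f along r ⇒ L₀.
L = (2 + 20·x + 48·x^2 + 32·x^3) + (-1 + 2·x + 10·x^2 + 16·x^3 + 8·x^4)·Dx  (order 1).
h: a_k = 2, 4, 28, 128, 616, 2992, 14416, 69632, 336224, …
ICs: h(0) = 2.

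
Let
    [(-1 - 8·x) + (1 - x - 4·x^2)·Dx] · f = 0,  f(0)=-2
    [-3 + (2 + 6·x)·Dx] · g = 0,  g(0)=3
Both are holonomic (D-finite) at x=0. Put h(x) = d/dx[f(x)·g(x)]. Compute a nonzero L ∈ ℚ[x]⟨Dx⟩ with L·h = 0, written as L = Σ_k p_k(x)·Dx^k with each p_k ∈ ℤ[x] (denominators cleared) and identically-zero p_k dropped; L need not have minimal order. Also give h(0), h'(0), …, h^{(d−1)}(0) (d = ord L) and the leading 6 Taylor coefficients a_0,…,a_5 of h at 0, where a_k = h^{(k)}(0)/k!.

L = (43 + 474·x + 1491·x^2 + 2280·x^3 + 2160·x^4) + (-10 - 58·x - 78·x^2 + 242·x^3 + 960·x^4 + 864·x^5)·Dx  (order 1).
h: a_k = -15, -129/2, -2457/8, -13593/16, -423525/128, -2183607/256, …
ICs: h(0) = -15.

f: a_k = -2, -2, -10, -18, -58, -130, …
g: a_k = 3, 9/2, -27/8, 81/16, -1215/128, 5103/256, …
Product ⇒ symmetric product L₀, ord ≤ 1.
Differentiate: ansatz ord ≤ ord L₀ ⇒ L.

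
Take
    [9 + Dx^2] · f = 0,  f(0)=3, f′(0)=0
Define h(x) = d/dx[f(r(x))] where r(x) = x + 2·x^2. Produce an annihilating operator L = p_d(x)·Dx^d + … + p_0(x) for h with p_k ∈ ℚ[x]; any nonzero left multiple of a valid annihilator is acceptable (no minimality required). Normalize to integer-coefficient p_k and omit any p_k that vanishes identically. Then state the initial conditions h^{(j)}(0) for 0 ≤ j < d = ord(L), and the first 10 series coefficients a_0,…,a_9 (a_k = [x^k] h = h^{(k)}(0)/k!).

f: a_k = 3, 0, -27/2, 0, 81/8, 0, -243/80, 0, 2187/4480, 0, …
Substitute x→r, Dx→(1/r')Dx; clear ⇒ L₀.
h=h₀': d/dx-closure on L₀ ⇒ L.
L = (57 + 144·x + 864·x^2 + 2304·x^3 + 2304·x^4) + (-12 - 48·x)·Dx + (1 + 8·x + 16·x^2)·Dx^2  (order 2).
h: a_k = 0, -27, -162, -351/2, 405, 57591/40, 40257/20, -88533/560, -1205037/280, -30211947/4480, …
ICs: h(0) = 0, h′(0) = -27.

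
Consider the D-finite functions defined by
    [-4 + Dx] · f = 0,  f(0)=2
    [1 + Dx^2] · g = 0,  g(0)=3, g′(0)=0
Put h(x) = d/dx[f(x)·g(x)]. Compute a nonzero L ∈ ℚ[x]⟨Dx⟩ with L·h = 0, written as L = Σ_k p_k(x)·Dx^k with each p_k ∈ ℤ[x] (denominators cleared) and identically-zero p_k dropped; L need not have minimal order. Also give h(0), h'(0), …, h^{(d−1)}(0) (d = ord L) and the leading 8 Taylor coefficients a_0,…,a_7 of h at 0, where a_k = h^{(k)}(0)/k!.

L = 17 - 8·Dx + Dx^2  (order 2).
h: a_k = 24, 90, 156, 161, 101, 99/4, -727/30, -31679/840, …
ICs: h(0) = 24, h′(0) = 90.

f: a_k = 2, 8, 16, 64/3, 64/3, 256/15, 512/45, 2048/315, …
g: a_k = 3, 0, -3/2, 0, 1/8, 0, -1/240, 0, …
Sym-product of L_f,L_g gives L₀ (≤ ord 2).
Differentiate: ansatz ord ≤ ord L₀ ⇒ L.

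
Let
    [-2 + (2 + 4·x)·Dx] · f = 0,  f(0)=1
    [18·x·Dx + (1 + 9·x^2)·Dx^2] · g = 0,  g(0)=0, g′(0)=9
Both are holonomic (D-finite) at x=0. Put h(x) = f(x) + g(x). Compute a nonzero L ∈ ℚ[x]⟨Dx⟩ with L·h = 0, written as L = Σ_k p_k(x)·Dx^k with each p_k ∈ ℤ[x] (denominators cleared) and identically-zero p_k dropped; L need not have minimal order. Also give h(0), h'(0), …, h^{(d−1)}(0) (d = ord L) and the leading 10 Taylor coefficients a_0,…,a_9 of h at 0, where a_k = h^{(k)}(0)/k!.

L = (-18 - 90·x + 486·x^2 + 486·x^3)·Dx + (-21 - 72·x + 360·x^2 + 1944·x^3 + 1701·x^4)·Dx^2 + (-1 + 16·x + 54·x^2 + 198·x^3 + 567·x^4 + 486·x^5)·Dx^3  (order 3).
h: a_k = 1, 10, -1/2, -53/2, -5/8, 5867/40, -21/16, -104745/112, -429/128, 840523/128, …
ICs: h(0) = 1, h′(0) = 10, h′′(0) = -1.

f: a_k = 1, 1, -1/2, 1/2, -5/8, 7/8, -21/16, 33/16, -429/128, 715/128, …
g: a_k = 0, 9, 0, -27, 0, 729/5, 0, -6561/7, 0, 6561, …
Sum ⇒ L₀ = lclm(L_f,L_g) in ℚ(x)⟨Dx⟩.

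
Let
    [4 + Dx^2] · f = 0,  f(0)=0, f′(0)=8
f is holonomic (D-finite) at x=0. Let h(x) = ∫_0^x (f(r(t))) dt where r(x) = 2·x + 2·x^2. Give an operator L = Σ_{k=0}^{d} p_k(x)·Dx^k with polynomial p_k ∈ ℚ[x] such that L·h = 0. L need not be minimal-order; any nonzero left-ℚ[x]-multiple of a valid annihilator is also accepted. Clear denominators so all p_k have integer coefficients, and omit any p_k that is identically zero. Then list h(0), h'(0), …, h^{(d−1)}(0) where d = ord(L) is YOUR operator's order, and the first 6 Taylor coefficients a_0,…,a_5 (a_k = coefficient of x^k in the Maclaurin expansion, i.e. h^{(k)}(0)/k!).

L = (16 + 96·x + 192·x^2 + 128·x^3)·Dx - 2·Dx^2 + (1 + 2·x)·Dx^3  (order 3).
h: a_k = 0, 0, 8, 16/3, -32/3, -128/5, …
ICs: h(0) = 0, h′(0) = 0, h′′(0) = 16.

f: a_k = 0, 8, 0, -16/3, 0, 16/15, …
Substitute x→r, Dx→(1/r')Dx; clear ⇒ L₀.
h=∫₀ˣh₀: take L = L₀·Dx.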